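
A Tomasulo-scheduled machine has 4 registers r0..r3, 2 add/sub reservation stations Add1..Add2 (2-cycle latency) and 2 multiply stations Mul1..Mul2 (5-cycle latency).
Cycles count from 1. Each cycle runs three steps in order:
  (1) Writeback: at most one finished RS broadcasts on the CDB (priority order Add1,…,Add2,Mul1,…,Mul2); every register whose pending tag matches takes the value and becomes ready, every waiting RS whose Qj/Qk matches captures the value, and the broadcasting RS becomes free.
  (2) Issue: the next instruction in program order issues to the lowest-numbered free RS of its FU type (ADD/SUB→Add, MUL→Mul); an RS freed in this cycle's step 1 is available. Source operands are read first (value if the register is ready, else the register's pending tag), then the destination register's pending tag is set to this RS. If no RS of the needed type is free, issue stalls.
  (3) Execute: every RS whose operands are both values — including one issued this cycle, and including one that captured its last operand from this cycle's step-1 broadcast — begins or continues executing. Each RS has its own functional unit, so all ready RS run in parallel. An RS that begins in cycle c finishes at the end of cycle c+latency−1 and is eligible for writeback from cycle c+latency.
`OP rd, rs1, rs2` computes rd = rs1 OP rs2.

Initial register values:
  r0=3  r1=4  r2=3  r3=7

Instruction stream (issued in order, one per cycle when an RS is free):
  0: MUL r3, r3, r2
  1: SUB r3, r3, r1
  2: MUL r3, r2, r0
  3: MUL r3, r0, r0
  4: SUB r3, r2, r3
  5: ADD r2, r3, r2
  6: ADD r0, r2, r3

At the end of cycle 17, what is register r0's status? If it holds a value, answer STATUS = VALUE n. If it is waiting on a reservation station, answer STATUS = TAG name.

STATUS = VALUE -9

cycle 1: issue MUL r3<-Mul1 // r0:3,r1:4,r2:3,r3:Mul1
cycle 2: issue SUB r3<-Add1 // r0:3,r1:4,r2:3,r3:Add1
cycle 3: issue MUL r3<-Mul2 // r0:3,r1:4,r2:3,r3:Mul2
cycle 4: stall // r0:3,r1:4,r2:3,r3:Mul2
cycle 5: stall // r0:3,r1:4,r2:3,r3:Mul2
cycle 6: CDB Mul1=21; issue MUL r3<-Mul1 // r0:3,r1:4,r2:3,r3:Mul1
cycle 7: issue SUB r3<-Add2 // r0:3,r1:4,r2:3,r3:Add2
cycle 8: CDB Add1=17; issue ADD r2<-Add1 // r0:3,r1:4,r2:Add1,r3:Add2
cycle 9: CDB Mul2=9; stall // r0:3,r1:4,r2:Add1,r3:Add2
cycle 10: stall // r0:3,r1:4,r2:Add1,r3:Add2
cycle 11: CDB Mul1=9; stall // r0:3,r1:4,r2:Add1,r3:Add2
cycle 12: stall // r0:3,r1:4,r2:Add1,r3:Add2
cycle 13: CDB Add2=-6; issue ADD r0<-Add2 // r0:Add2,r1:4,r2:Add1,r3:-6
cycle 14: - // r0:Add2,r1:4,r2:Add1,r3:-6
cycle 15: CDB Add1=-3 // r0:Add2,r1:4,r2:-3,r3:-6
cycle 16: - // r0:Add2,r1:4,r2:-3,r3:-6
cycle 17: CDB Add2=-9 // r0:-9,r1:4,r2:-3,r3:-6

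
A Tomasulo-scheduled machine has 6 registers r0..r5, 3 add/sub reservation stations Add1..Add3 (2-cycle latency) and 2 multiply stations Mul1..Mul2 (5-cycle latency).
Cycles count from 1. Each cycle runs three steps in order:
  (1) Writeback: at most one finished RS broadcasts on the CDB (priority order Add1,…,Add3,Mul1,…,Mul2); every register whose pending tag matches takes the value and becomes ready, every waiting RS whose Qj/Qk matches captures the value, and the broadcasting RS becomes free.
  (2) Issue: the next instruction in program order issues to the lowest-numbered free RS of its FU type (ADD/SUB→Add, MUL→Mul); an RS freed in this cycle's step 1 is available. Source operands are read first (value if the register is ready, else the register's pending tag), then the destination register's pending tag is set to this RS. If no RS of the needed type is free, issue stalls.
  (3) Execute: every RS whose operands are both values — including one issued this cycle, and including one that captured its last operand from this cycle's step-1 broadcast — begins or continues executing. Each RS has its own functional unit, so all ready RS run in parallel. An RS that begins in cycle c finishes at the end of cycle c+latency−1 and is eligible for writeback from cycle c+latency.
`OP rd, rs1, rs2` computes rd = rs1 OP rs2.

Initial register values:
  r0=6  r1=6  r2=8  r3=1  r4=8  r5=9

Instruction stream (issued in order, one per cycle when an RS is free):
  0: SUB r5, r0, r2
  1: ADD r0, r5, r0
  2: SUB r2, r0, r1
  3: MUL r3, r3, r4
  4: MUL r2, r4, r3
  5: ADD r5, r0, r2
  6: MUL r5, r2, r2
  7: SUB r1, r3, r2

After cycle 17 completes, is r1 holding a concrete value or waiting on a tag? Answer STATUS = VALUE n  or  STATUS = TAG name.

cycle 1: issue SUB r5<-Add1 // r0:6,r1:6,r2:8,r3:1,r4:8,r5:Add1
cycle 2: issue ADD r0<-Add2 // r0:Add2,r1:6,r2:8,r3:1,r4:8,r5:Add1
cycle 3: CDB Add1=-2; issue SUB r2<-Add1 // r0:Add2,r1:6,r2:Add1,r3:1,r4:8,r5:-2
cycle 4: issue MUL r3<-Mul1 // r0:Add2,r1:6,r2:Add1,r3:Mul1,r4:8,r5:-2
cycle 5: CDB Add2=4; issue MUL r2<-Mul2 // r0:4,r1:6,r2:Mul2,r3:Mul1,r4:8,r5:-2
cycle 6: issue ADD r5<-Add2 // r0:4,r1:6,r2:Mul2,r3:Mul1,r4:8,r5:Add2
cycle 7: CDB Add1=-2; stall // r0:4,r1:6,r2:Mul2,r3:Mul1,r4:8,r5:Add2
cycle 8: stall // r0:4,r1:6,r2:Mul2,r3:Mul1,r4:8,r5:Add2
cycle 9: CDB Mul1=8; issue MUL r5<-Mul1 // r0:4,r1:6,r2:Mul2,r3:8,r4:8,r5:Mul1
cycle 10: issue SUB r1<-Add1 // r0:4,r1:Add1,r2:Mul2,r3:8,r4:8,r5:Mul1
cycle 11: - // r0:4,r1:Add1,r2:Mul2,r3:8,r4:8,r5:Mul1
cycle 12: - // r0:4,r1:Add1,r2:Mul2,r3:8,r4:8,r5:Mul1
cycle 13: - // r0:4,r1:Add1,r2:Mul2,r3:8,r4:8,r5:Mul1
cycle 14: CDB Mul2=64 // r0:4,r1:Add1,r2:64,r3:8,r4:8,r5:Mul1
cycle 15: - // r0:4,r1:Add1,r2:64,r3:8,r4:8,r5:Mul1
cycle 16: CDB Add1=-56 // r0:4,r1:-56,r2:64,r3:8,r4:8,r5:Mul1
cycle 17: CDB Add2=68 // r0:4,r1:-56,r2:64,r3:8,r4:8,r5:Mul1

STATUS = VALUE -56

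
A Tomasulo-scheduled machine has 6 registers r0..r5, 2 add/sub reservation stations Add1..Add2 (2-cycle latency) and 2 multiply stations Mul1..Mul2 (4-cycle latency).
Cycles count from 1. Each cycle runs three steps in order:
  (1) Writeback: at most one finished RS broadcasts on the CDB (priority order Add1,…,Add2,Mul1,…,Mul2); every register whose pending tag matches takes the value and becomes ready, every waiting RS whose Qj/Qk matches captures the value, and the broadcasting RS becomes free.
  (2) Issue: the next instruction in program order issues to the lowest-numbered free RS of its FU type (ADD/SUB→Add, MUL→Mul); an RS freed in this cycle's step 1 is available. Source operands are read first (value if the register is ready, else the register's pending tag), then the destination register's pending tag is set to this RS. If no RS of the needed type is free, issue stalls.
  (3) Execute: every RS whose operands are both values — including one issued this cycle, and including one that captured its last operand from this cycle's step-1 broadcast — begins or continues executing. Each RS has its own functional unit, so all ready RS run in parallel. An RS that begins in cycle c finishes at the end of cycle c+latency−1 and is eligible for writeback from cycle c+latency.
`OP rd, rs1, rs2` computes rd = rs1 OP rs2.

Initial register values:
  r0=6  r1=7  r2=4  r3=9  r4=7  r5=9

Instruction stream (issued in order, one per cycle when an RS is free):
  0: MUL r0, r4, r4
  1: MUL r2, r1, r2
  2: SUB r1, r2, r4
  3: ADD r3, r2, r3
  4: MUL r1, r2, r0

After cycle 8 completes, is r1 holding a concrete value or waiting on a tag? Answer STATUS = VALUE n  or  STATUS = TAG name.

cycle 1: issue MUL r0<-Mul1 // r0:Mul1,r1:7,r2:4,r3:9,r4:7,r5:9
cycle 2: issue MUL r2<-Mul2 // r0:Mul1,r1:7,r2:Mul2,r3:9,r4:7,r5:9
cycle 3: issue SUB r1<-Add1 // r0:Mul1,r1:Add1,r2:Mul2,r3:9,r4:7,r5:9
cycle 4: issue ADD r3<-Add2 // r0:Mul1,r1:Add1,r2:Mul2,r3:Add2,r4:7,r5:9
cycle 5: CDB Mul1=49; issue MUL r1<-Mul1 // r0:49,r1:Mul1,r2:Mul2,r3:Add2,r4:7,r5:9
cycle 6: CDB Mul2=28 // r0:49,r1:Mul1,r2:28,r3:Add2,r4:7,r5:9
cycle 7: - // r0:49,r1:Mul1,r2:28,r3:Add2,r4:7,r5:9
cycle 8: CDB Add1=21 // r0:49,r1:Mul1,r2:28,r3:Add2,r4:7,r5:9

STATUS = TAG Mul1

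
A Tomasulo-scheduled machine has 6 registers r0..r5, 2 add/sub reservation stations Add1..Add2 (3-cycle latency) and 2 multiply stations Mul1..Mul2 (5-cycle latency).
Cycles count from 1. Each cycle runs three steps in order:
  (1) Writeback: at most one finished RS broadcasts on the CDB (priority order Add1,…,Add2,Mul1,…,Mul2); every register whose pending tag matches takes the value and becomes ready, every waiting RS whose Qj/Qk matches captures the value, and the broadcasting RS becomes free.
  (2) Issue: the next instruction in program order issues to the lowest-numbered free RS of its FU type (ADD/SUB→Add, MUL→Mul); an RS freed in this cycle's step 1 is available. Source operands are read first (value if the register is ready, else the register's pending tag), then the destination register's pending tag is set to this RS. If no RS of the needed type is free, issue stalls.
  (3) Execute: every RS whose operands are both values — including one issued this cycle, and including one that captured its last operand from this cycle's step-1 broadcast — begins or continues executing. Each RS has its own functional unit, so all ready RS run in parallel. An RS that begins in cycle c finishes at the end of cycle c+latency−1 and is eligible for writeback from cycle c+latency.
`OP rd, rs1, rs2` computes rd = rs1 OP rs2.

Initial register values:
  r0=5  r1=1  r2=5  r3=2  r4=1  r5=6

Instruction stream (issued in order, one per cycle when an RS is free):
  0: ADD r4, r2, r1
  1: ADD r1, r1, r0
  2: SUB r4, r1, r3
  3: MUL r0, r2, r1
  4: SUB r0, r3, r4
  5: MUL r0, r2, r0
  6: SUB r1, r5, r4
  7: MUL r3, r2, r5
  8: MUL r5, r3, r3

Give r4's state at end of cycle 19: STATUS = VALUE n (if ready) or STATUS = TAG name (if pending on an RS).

  c1: issue ADD r4<-Add1  regs: r0:5,r1:1,r2:5,r3:2,r4:Add1,r5:6
  c2: issue ADD r1<-Add2  regs: r0:5,r1:Add2,r2:5,r3:2,r4:Add1,r5:6
  c3: stall  regs: r0:5,r1:Add2,r2:5,r3:2,r4:Add1,r5:6
  c4: CDB Add1=6; issue SUB r4<-Add1  regs: r0:5,r1:Add2,r2:5,r3:2,r4:Add1,r5:6
  c5: CDB Add2=6; issue MUL r0<-Mul1  regs: r0:Mul1,r1:6,r2:5,r3:2,r4:Add1,r5:6
  c6: issue SUB r0<-Add2  regs: r0:Add2,r1:6,r2:5,r3:2,r4:Add1,r5:6
  c7: issue MUL r0<-Mul2  regs: r0:Mul2,r1:6,r2:5,r3:2,r4:Add1,r5:6
  c8: CDB Add1=4; issue SUB r1<-Add1  regs: r0:Mul2,r1:Add1,r2:5,r3:2,r4:4,r5:6
  c9: stall  regs: r0:Mul2,r1:Add1,r2:5,r3:2,r4:4,r5:6
  c10: CDB Mul1=30; issue MUL r3<-Mul1  regs: r0:Mul2,r1:Add1,r2:5,r3:Mul1,r4:4,r5:6
  c11: CDB Add1=2; stall  regs: r0:Mul2,r1:2,r2:5,r3:Mul1,r4:4,r5:6
  c12: CDB Add2=-2; stall  regs: r0:Mul2,r1:2,r2:5,r3:Mul1,r4:4,r5:6
  c13: stall  regs: r0:Mul2,r1:2,r2:5,r3:Mul1,r4:4,r5:6
  c14: stall  regs: r0:Mul2,r1:2,r2:5,r3:Mul1,r4:4,r5:6
  c15: CDB Mul1=30; issue MUL r5<-Mul1  regs: r0:Mul2,r1:2,r2:5,r3:30,r4:4,r5:Mul1
  c16: -  regs: r0:Mul2,r1:2,r2:5,r3:30,r4:4,r5:Mul1
  c17: CDB Mul2=-10  regs: r0:-10,r1:2,r2:5,r3:30,r4:4,r5:Mul1
  c18: -  regs: r0:-10,r1:2,r2:5,r3:30,r4:4,r5:Mul1
  c19: -  regs: r0:-10,r1:2,r2:5,r3:30,r4:4,r5:Mul1

STATUS = VALUE 4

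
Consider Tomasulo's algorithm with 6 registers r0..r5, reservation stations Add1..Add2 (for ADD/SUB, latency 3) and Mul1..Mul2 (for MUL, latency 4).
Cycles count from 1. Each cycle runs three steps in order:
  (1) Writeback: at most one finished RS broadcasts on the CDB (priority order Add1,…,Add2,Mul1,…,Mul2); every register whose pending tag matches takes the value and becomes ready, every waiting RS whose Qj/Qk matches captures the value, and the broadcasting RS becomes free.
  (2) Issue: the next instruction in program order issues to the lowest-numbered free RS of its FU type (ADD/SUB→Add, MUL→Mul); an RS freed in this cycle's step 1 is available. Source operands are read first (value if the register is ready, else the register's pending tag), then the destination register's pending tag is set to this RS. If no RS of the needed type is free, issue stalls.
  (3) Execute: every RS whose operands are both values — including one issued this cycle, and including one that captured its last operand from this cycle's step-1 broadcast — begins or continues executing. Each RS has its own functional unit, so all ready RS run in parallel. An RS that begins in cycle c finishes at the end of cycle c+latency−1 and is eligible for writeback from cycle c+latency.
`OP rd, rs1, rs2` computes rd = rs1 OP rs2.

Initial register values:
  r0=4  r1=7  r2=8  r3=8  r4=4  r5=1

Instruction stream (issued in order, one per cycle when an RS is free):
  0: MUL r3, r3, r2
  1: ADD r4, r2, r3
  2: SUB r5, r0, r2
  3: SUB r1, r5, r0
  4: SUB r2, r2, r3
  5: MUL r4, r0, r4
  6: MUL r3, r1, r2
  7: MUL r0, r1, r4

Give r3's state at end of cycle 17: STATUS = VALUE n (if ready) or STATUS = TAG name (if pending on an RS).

STATUS = VALUE 448

c1: issue MUL r3<-Mul1 | r0:4,r1:7,r2:8,r3:Mul1,r4:4,r5:1
c2: issue ADD r4<-Add1 | r0:4,r1:7,r2:8,r3:Mul1,r4:Add1,r5:1
c3: issue SUB r5<-Add2 | r0:4,r1:7,r2:8,r3:Mul1,r4:Add1,r5:Add2
c4: stall | r0:4,r1:7,r2:8,r3:Mul1,r4:Add1,r5:Add2
c5: CDB Mul1=64; stall | r0:4,r1:7,r2:8,r3:64,r4:Add1,r5:Add2
c6: CDB Add2=-4; issue SUB r1<-Add2 | r0:4,r1:Add2,r2:8,r3:64,r4:Add1,r5:-4
c7: stall | r0:4,r1:Add2,r2:8,r3:64,r4:Add1,r5:-4
c8: CDB Add1=72; issue SUB r2<-Add1 | r0:4,r1:Add2,r2:Add1,r3:64,r4:72,r5:-4
c9: CDB Add2=-8; issue MUL r4<-Mul1 | r0:4,r1:-8,r2:Add1,r3:64,r4:Mul1,r5:-4
c10: issue MUL r3<-Mul2 | r0:4,r1:-8,r2:Add1,r3:Mul2,r4:Mul1,r5:-4
c11: CDB Add1=-56; stall | r0:4,r1:-8,r2:-56,r3:Mul2,r4:Mul1,r5:-4
c12: stall | r0:4,r1:-8,r2:-56,r3:Mul2,r4:Mul1,r5:-4
c13: CDB Mul1=288; issue MUL r0<-Mul1 | r0:Mul1,r1:-8,r2:-56,r3:Mul2,r4:288,r5:-4
c14: - | r0:Mul1,r1:-8,r2:-56,r3:Mul2,r4:288,r5:-4
c15: CDB Mul2=448 | r0:Mul1,r1:-8,r2:-56,r3:448,r4:288,r5:-4
c16: - | r0:Mul1,r1:-8,r2:-56,r3:448,r4:288,r5:-4
c17: CDB Mul1=-2304 | r0:-2304,r1:-8,r2:-56,r3:448,r4:288,r5:-4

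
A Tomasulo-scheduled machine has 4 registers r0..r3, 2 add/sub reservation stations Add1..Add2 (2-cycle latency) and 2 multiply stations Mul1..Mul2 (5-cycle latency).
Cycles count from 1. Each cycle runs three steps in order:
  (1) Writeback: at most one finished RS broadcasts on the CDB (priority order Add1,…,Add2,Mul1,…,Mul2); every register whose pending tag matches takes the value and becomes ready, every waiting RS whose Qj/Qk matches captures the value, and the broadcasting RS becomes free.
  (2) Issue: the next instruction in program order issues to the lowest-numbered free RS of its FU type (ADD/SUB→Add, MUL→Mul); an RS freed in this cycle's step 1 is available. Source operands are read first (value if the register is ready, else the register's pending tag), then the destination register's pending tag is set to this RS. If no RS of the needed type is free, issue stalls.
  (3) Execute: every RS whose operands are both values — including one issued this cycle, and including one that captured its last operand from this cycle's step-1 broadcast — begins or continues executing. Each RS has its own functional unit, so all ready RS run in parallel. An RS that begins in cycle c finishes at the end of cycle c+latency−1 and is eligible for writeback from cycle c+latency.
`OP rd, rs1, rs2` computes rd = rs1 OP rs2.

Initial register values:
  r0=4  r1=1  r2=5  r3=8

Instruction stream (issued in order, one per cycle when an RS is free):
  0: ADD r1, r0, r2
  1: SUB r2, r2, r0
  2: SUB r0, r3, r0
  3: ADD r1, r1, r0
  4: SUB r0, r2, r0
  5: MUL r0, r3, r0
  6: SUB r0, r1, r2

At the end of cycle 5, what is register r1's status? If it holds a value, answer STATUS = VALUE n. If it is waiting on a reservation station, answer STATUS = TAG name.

STATUS = TAG Add2

  c1: issue ADD r1<-Add1  regs: r0:4,r1:Add1,r2:5,r3:8
  c2: issue SUB r2<-Add2  regs: r0:4,r1:Add1,r2:Add2,r3:8
  c3: CDB Add1=9; issue SUB r0<-Add1  regs: r0:Add1,r1:9,r2:Add2,r3:8
  c4: CDB Add2=1; issue ADD r1<-Add2  regs: r0:Add1,r1:Add2,r2:1,r3:8
  c5: CDB Add1=4; issue SUB r0<-Add1  regs: r0:Add1,r1:Add2,r2:1,r3:8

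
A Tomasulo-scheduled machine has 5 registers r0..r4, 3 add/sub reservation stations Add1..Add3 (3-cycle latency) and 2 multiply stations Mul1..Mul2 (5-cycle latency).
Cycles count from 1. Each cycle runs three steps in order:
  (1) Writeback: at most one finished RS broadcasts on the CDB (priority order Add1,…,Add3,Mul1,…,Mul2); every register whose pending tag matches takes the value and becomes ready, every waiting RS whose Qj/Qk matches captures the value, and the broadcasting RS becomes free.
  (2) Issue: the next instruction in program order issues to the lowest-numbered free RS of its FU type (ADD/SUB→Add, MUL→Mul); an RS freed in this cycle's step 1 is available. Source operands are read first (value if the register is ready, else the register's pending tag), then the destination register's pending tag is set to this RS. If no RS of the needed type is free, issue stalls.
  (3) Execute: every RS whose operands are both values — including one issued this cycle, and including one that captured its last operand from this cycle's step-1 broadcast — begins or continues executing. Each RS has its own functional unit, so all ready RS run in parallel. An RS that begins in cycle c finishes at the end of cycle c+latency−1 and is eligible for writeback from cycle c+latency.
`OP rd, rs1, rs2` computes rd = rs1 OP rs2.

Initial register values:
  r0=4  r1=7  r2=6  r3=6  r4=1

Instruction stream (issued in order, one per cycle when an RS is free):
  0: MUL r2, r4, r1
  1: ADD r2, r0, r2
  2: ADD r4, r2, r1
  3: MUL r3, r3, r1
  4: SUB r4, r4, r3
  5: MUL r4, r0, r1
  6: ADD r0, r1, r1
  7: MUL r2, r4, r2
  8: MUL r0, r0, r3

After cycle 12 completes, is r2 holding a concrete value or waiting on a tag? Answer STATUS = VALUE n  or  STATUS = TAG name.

STATUS = TAG Mul2

cycle 1: issue MUL r2<-Mul1 // r0:4,r1:7,r2:Mul1,r3:6,r4:1
cycle 2: issue ADD r2<-Add1 // r0:4,r1:7,r2:Add1,r3:6,r4:1
cycle 3: issue ADD r4<-Add2 // r0:4,r1:7,r2:Add1,r3:6,r4:Add2
cycle 4: issue MUL r3<-Mul2 // r0:4,r1:7,r2:Add1,r3:Mul2,r4:Add2
cycle 5: issue SUB r4<-Add3 // r0:4,r1:7,r2:Add1,r3:Mul2,r4:Add3
cycle 6: CDB Mul1=7; issue MUL r4<-Mul1 // r0:4,r1:7,r2:Add1,r3:Mul2,r4:Mul1
cycle 7: stall // r0:4,r1:7,r2:Add1,r3:Mul2,r4:Mul1
cycle 8: stall // r0:4,r1:7,r2:Add1,r3:Mul2,r4:Mul1
cycle 9: CDB Add1=11; issue ADD r0<-Add1 // r0:Add1,r1:7,r2:11,r3:Mul2,r4:Mul1
cycle 10: CDB Mul2=42; issue MUL r2<-Mul2 // r0:Add1,r1:7,r2:Mul2,r3:42,r4:Mul1
cycle 11: CDB Mul1=28; issue MUL r0<-Mul1 // r0:Mul1,r1:7,r2:Mul2,r3:42,r4:28
cycle 12: CDB Add1=14 // r0:Mul1,r1:7,r2:Mul2,r3:42,r4:28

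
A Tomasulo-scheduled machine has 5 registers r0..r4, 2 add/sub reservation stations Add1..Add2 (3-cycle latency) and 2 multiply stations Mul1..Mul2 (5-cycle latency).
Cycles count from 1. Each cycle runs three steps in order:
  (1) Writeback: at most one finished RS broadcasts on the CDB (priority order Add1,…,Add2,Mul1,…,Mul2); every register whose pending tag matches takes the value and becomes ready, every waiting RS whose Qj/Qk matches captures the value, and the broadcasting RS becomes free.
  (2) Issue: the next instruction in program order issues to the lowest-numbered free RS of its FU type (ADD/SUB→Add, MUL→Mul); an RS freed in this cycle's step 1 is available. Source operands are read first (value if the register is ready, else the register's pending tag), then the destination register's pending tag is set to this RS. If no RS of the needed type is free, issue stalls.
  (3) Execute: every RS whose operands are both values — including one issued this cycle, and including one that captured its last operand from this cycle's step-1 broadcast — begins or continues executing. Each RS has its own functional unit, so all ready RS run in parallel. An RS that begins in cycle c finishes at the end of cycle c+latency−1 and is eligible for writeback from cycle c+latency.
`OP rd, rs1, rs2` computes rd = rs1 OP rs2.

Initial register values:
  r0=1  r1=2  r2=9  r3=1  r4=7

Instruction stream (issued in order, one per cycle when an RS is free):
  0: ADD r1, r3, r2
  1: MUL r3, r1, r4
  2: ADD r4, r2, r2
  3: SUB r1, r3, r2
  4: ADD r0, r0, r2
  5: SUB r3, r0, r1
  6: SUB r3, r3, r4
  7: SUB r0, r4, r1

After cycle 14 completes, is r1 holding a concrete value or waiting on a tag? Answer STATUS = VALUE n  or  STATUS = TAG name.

STATUS = VALUE 61

  c1: issue ADD r1<-Add1  regs: r0:1,r1:Add1,r2:9,r3:1,r4:7
  c2: issue MUL r3<-Mul1  regs: r0:1,r1:Add1,r2:9,r3:Mul1,r4:7
  c3: issue ADD r4<-Add2  regs: r0:1,r1:Add1,r2:9,r3:Mul1,r4:Add2
  c4: CDB Add1=10; issue SUB r1<-Add1  regs: r0:1,r1:Add1,r2:9,r3:Mul1,r4:Add2
  c5: stall  regs: r0:1,r1:Add1,r2:9,r3:Mul1,r4:Add2
  c6: CDB Add2=18; issue ADD r0<-Add2  regs: r0:Add2,r1:Add1,r2:9,r3:Mul1,r4:18
  c7: stall  regs: r0:Add2,r1:Add1,r2:9,r3:Mul1,r4:18
  c8: stall  regs: r0:Add2,r1:Add1,r2:9,r3:Mul1,r4:18
  c9: CDB Add2=10; issue SUB r3<-Add2  regs: r0:10,r1:Add1,r2:9,r3:Add2,r4:18
  c10: CDB Mul1=70; stall  regs: r0:10,r1:Add1,r2:9,r3:Add2,r4:18
  c11: stall  regs: r0:10,r1:Add1,r2:9,r3:Add2,r4:18
  c12: stall  regs: r0:10,r1:Add1,r2:9,r3:Add2,r4:18
  c13: CDB Add1=61; issue SUB r3<-Add1  regs: r0:10,r1:61,r2:9,r3:Add1,r4:18
  c14: stall  regs: r0:10,r1:61,r2:9,r3:Add1,r4:18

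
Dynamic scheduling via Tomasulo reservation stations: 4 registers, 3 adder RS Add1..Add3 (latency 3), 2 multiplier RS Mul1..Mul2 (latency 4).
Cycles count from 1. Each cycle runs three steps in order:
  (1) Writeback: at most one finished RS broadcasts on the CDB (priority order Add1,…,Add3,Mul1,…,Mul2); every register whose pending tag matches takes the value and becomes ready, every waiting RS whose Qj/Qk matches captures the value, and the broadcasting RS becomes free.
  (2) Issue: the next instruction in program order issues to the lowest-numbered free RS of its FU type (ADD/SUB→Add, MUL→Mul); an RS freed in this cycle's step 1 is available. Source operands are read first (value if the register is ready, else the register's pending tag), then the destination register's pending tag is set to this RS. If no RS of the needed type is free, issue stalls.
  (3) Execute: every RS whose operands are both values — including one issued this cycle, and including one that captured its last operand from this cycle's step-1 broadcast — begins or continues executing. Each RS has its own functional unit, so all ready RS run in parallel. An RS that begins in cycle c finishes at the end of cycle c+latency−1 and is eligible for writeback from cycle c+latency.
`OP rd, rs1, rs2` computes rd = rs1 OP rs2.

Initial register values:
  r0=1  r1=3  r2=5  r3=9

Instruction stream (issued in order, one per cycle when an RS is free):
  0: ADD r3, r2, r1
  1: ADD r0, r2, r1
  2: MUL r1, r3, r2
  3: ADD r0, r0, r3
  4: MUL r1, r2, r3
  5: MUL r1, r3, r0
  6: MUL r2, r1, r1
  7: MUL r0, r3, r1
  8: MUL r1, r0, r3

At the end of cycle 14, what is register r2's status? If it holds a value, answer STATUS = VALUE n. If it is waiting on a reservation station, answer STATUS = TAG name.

STATUS = TAG Mul2

c1: issue ADD r3<-Add1 | r0:1,r1:3,r2:5,r3:Add1
c2: issue ADD r0<-Add2 | r0:Add2,r1:3,r2:5,r3:Add1
c3: issue MUL r1<-Mul1 | r0:Add2,r1:Mul1,r2:5,r3:Add1
c4: CDB Add1=8; issue ADD r0<-Add1 | r0:Add1,r1:Mul1,r2:5,r3:8
c5: CDB Add2=8; issue MUL r1<-Mul2 | r0:Add1,r1:Mul2,r2:5,r3:8
c6: stall | r0:Add1,r1:Mul2,r2:5,r3:8
c7: stall | r0:Add1,r1:Mul2,r2:5,r3:8
c8: CDB Add1=16; stall | r0:16,r1:Mul2,r2:5,r3:8
c9: CDB Mul1=40; issue MUL r1<-Mul1 | r0:16,r1:Mul1,r2:5,r3:8
c10: CDB Mul2=40; issue MUL r2<-Mul2 | r0:16,r1:Mul1,r2:Mul2,r3:8
c11: stall | r0:16,r1:Mul1,r2:Mul2,r3:8
c12: stall | r0:16,r1:Mul1,r2:Mul2,r3:8
c13: CDB Mul1=128; issue MUL r0<-Mul1 | r0:Mul1,r1:128,r2:Mul2,r3:8
c14: stall | r0:Mul1,r1:128,r2:Mul2,r3:8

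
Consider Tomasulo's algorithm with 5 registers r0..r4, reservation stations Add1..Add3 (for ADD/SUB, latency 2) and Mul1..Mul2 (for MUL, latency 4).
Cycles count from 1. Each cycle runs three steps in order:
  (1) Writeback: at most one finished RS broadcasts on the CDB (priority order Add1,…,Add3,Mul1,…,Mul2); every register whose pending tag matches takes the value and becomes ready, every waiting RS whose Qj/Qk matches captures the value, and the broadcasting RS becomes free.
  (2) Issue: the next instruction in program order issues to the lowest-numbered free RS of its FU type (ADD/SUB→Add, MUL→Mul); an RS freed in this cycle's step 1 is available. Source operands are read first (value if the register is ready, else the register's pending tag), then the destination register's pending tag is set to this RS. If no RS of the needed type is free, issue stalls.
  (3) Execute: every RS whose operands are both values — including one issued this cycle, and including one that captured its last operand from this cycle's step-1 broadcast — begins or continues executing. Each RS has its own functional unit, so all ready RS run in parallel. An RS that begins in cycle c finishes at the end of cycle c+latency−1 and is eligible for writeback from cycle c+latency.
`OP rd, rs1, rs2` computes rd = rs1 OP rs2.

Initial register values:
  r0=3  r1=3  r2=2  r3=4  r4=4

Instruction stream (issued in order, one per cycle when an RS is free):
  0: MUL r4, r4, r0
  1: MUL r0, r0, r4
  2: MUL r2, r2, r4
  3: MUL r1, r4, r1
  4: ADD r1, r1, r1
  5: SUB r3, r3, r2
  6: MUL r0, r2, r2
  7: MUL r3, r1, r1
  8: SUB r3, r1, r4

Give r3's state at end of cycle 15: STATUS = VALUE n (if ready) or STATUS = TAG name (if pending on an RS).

STATUS = TAG Add2

c1: issue MUL r4<-Mul1 | r0:3,r1:3,r2:2,r3:4,r4:Mul1
c2: issue MUL r0<-Mul2 | r0:Mul2,r1:3,r2:2,r3:4,r4:Mul1
c3: stall | r0:Mul2,r1:3,r2:2,r3:4,r4:Mul1
c4: stall | r0:Mul2,r1:3,r2:2,r3:4,r4:Mul1
c5: CDB Mul1=12; issue MUL r2<-Mul1 | r0:Mul2,r1:3,r2:Mul1,r3:4,r4:12
c6: stall | r0:Mul2,r1:3,r2:Mul1,r3:4,r4:12
c7: stall | r0:Mul2,r1:3,r2:Mul1,r3:4,r4:12
c8: stall | r0:Mul2,r1:3,r2:Mul1,r3:4,r4:12
c9: CDB Mul1=24; issue MUL r1<-Mul1 | r0:Mul2,r1:Mul1,r2:24,r3:4,r4:12
c10: CDB Mul2=36; issue ADD r1<-Add1 | r0:36,r1:Add1,r2:24,r3:4,r4:12
c11: issue SUB r3<-Add2 | r0:36,r1:Add1,r2:24,r3:Add2,r4:12
c12: issue MUL r0<-Mul2 | r0:Mul2,r1:Add1,r2:24,r3:Add2,r4:12
c13: CDB Add2=-20; stall | r0:Mul2,r1:Add1,r2:24,r3:-20,r4:12
c14: CDB Mul1=36; issue MUL r3<-Mul1 | r0:Mul2,r1:Add1,r2:24,r3:Mul1,r4:12
c15: issue SUB r3<-Add2 | r0:Mul2,r1:Add1,r2:24,r3:Add2,r4:12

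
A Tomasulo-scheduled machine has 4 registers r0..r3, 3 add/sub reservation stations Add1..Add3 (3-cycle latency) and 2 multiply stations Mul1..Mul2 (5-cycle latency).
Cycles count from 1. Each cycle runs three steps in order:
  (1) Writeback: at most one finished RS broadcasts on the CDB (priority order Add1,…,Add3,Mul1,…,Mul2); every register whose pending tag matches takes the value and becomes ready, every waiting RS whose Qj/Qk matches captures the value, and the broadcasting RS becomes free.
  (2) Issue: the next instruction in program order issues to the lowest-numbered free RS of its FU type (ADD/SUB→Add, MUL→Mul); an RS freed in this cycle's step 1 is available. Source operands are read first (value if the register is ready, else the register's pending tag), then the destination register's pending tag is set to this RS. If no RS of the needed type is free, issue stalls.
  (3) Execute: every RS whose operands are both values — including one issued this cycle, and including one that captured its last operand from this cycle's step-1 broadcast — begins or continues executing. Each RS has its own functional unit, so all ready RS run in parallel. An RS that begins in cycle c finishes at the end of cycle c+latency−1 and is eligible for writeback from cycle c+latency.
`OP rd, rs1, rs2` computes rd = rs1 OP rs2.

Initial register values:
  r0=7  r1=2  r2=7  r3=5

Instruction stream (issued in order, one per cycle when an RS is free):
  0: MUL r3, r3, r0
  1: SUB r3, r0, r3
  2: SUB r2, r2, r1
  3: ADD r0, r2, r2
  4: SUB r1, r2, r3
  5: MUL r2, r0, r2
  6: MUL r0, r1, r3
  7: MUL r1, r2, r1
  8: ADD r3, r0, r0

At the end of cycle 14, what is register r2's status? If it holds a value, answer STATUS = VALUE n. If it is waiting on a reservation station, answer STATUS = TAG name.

  c1: issue MUL r3<-Mul1  regs: r0:7,r1:2,r2:7,r3:Mul1
  c2: issue SUB r3<-Add1  regs: r0:7,r1:2,r2:7,r3:Add1
  c3: issue SUB r2<-Add2  regs: r0:7,r1:2,r2:Add2,r3:Add1
  c4: issue ADD r0<-Add3  regs: r0:Add3,r1:2,r2:Add2,r3:Add1
  c5: stall  regs: r0:Add3,r1:2,r2:Add2,r3:Add1
  c6: CDB Add2=5; issue SUB r1<-Add2  regs: r0:Add3,r1:Add2,r2:5,r3:Add1
  c7: CDB Mul1=35; issue MUL r2<-Mul1  regs: r0:Add3,r1:Add2,r2:Mul1,r3:Add1
  c8: issue MUL r0<-Mul2  regs: r0:Mul2,r1:Add2,r2:Mul1,r3:Add1
  c9: CDB Add3=10; stall  regs: r0:Mul2,r1:Add2,r2:Mul1,r3:Add1
  c10: CDB Add1=-28; stall  regs: r0:Mul2,r1:Add2,r2:Mul1,r3:-28
  c11: stall  regs: r0:Mul2,r1:Add2,r2:Mul1,r3:-28
  c12: stall  regs: r0:Mul2,r1:Add2,r2:Mul1,r3:-28
  c13: CDB Add2=33; stall  regs: r0:Mul2,r1:33,r2:Mul1,r3:-28
  c14: CDB Mul1=50; issue MUL r1<-Mul1  regs: r0:Mul2,r1:Mul1,r2:50,r3:-28

STATUS = VALUE 50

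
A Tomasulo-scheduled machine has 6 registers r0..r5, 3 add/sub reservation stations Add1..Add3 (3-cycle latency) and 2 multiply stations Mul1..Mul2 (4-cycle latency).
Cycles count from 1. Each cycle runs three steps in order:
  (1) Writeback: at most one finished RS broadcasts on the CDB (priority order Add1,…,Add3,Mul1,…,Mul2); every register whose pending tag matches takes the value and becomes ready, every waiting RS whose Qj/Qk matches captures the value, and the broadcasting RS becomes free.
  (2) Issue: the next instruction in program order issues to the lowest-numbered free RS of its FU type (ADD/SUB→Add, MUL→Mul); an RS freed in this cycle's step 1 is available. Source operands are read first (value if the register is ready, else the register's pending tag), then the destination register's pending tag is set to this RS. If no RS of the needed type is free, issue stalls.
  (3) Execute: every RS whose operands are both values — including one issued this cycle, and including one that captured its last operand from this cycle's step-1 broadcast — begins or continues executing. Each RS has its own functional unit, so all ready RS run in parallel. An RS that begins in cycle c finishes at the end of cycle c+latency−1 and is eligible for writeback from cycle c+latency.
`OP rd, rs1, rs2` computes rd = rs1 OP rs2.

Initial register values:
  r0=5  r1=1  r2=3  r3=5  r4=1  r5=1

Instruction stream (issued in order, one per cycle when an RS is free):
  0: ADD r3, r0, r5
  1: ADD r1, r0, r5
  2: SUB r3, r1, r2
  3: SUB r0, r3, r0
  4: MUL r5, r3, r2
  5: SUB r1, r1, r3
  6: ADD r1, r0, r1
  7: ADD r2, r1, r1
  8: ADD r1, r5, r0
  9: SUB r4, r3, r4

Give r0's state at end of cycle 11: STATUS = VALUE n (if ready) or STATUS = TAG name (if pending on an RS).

  c1: issue ADD r3<-Add1  regs: r0:5,r1:1,r2:3,r3:Add1,r4:1,r5:1
  c2: issue ADD r1<-Add2  regs: r0:5,r1:Add2,r2:3,r3:Add1,r4:1,r5:1
  c3: issue SUB r3<-Add3  regs: r0:5,r1:Add2,r2:3,r3:Add3,r4:1,r5:1
  c4: CDB Add1=6; issue SUB r0<-Add1  regs: r0:Add1,r1:Add2,r2:3,r3:Add3,r4:1,r5:1
  c5: CDB Add2=6; issue MUL r5<-Mul1  regs: r0:Add1,r1:6,r2:3,r3:Add3,r4:1,r5:Mul1
  c6: issue SUB r1<-Add2  regs: r0:Add1,r1:Add2,r2:3,r3:Add3,r4:1,r5:Mul1
  c7: stall  regs: r0:Add1,r1:Add2,r2:3,r3:Add3,r4:1,r5:Mul1
  c8: CDB Add3=3; issue ADD r1<-Add3  regs: r0:Add1,r1:Add3,r2:3,r3:3,r4:1,r5:Mul1
  c9: stall  regs: r0:Add1,r1:Add3,r2:3,r3:3,r4:1,r5:Mul1
  c10: stall  regs: r0:Add1,r1:Add3,r2:3,r3:3,r4:1,r5:Mul1
  c11: CDB Add1=-2; issue ADD r2<-Add1  regs: r0:-2,r1:Add3,r2:Add1,r3:3,r4:1,r5:Mul1

STATUS = VALUE -2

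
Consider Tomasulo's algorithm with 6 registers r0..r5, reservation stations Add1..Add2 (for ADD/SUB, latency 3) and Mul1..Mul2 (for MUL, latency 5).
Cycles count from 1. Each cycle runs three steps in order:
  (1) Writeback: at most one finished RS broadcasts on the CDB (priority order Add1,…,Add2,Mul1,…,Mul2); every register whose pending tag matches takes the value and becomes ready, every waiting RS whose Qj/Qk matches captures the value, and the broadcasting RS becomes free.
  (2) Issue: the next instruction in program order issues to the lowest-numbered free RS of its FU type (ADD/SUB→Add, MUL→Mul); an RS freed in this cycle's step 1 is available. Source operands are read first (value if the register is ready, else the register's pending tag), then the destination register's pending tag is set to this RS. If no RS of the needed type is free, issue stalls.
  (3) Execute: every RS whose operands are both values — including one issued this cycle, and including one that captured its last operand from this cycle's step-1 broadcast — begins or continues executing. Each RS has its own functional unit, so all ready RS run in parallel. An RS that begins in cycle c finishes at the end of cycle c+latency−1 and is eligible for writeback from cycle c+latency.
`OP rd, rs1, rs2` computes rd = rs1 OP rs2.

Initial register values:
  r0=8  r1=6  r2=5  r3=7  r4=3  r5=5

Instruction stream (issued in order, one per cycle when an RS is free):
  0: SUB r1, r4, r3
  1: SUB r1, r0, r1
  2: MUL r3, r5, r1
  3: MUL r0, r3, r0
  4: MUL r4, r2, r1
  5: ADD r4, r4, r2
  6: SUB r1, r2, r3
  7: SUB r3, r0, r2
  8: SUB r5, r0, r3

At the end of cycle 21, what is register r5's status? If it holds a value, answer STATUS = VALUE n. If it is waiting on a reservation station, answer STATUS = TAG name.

STATUS = TAG Add1

cycle 1: issue SUB r1<-Add1 // r0:8,r1:Add1,r2:5,r3:7,r4:3,r5:5
cycle 2: issue SUB r1<-Add2 // r0:8,r1:Add2,r2:5,r3:7,r4:3,r5:5
cycle 3: issue MUL r3<-Mul1 // r0:8,r1:Add2,r2:5,r3:Mul1,r4:3,r5:5
cycle 4: CDB Add1=-4; issue MUL r0<-Mul2 // r0:Mul2,r1:Add2,r2:5,r3:Mul1,r4:3,r5:5
cycle 5: stall // r0:Mul2,r1:Add2,r2:5,r3:Mul1,r4:3,r5:5
cycle 6: stall // r0:Mul2,r1:Add2,r2:5,r3:Mul1,r4:3,r5:5
cycle 7: CDB Add2=12; stall // r0:Mul2,r1:12,r2:5,r3:Mul1,r4:3,r5:5
cycle 8: stall // r0:Mul2,r1:12,r2:5,r3:Mul1,r4:3,r5:5
cycle 9: stall // r0:Mul2,r1:12,r2:5,r3:Mul1,r4:3,r5:5
cycle 10: stall // r0:Mul2,r1:12,r2:5,r3:Mul1,r4:3,r5:5
cycle 11: stall // r0:Mul2,r1:12,r2:5,r3:Mul1,r4:3,r5:5
cycle 12: CDB Mul1=60; issue MUL r4<-Mul1 // r0:Mul2,r1:12,r2:5,r3:60,r4:Mul1,r5:5
cycle 13: issue ADD r4<-Add1 // r0:Mul2,r1:12,r2:5,r3:60,r4:Add1,r5:5
cycle 14: issue SUB r1<-Add2 // r0:Mul2,r1:Add2,r2:5,r3:60,r4:Add1,r5:5
cycle 15: stall // r0:Mul2,r1:Add2,r2:5,r3:60,r4:Add1,r5:5
cycle 16: stall // r0:Mul2,r1:Add2,r2:5,r3:60,r4:Add1,r5:5
cycle 17: CDB Add2=-55; issue SUB r3<-Add2 // r0:Mul2,r1:-55,r2:5,r3:Add2,r4:Add1,r5:5
cycle 18: CDB Mul1=60; stall // r0:Mul2,r1:-55,r2:5,r3:Add2,r4:Add1,r5:5
cycle 19: CDB Mul2=480; stall // r0:480,r1:-55,r2:5,r3:Add2,r4:Add1,r5:5
cycle 20: stall // r0:480,r1:-55,r2:5,r3:Add2,r4:Add1,r5:5
cycle 21: CDB Add1=65; issue SUB r5<-Add1 // r0:480,r1:-55,r2:5,r3:Add2,r4:65,r5:Add1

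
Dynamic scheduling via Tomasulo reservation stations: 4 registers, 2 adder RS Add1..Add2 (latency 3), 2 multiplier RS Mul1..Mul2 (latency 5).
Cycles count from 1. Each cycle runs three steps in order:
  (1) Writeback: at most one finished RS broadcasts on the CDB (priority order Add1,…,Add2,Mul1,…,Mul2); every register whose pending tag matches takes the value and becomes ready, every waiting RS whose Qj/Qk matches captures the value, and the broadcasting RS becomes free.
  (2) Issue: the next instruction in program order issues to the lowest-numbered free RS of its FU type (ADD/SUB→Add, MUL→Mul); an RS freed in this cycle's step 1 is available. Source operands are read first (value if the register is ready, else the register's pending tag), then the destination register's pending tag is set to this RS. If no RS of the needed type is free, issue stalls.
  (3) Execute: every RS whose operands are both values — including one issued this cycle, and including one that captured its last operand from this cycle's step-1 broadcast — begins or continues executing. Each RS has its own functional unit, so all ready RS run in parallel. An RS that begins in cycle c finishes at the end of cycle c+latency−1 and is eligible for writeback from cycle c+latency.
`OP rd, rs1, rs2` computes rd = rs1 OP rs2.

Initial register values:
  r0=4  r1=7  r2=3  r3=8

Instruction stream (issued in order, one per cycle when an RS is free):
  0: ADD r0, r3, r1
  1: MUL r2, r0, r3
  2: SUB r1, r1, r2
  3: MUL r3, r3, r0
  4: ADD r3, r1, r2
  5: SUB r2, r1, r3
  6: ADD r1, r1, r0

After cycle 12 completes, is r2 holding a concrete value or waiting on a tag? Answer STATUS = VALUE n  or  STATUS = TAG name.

STATUS = TAG Add2

c1: issue ADD r0<-Add1 | r0:Add1,r1:7,r2:3,r3:8
c2: issue MUL r2<-Mul1 | r0:Add1,r1:7,r2:Mul1,r3:8
c3: issue SUB r1<-Add2 | r0:Add1,r1:Add2,r2:Mul1,r3:8
c4: CDB Add1=15; issue MUL r3<-Mul2 | r0:15,r1:Add2,r2:Mul1,r3:Mul2
c5: issue ADD r3<-Add1 | r0:15,r1:Add2,r2:Mul1,r3:Add1
c6: stall | r0:15,r1:Add2,r2:Mul1,r3:Add1
c7: stall | r0:15,r1:Add2,r2:Mul1,r3:Add1
c8: stall | r0:15,r1:Add2,r2:Mul1,r3:Add1
c9: CDB Mul1=120; stall | r0:15,r1:Add2,r2:120,r3:Add1
c10: CDB Mul2=120; stall | r0:15,r1:Add2,r2:120,r3:Add1
c11: stall | r0:15,r1:Add2,r2:120,r3:Add1
c12: CDB Add2=-113; issue SUB r2<-Add2 | r0:15,r1:-113,r2:Add2,r3:Add1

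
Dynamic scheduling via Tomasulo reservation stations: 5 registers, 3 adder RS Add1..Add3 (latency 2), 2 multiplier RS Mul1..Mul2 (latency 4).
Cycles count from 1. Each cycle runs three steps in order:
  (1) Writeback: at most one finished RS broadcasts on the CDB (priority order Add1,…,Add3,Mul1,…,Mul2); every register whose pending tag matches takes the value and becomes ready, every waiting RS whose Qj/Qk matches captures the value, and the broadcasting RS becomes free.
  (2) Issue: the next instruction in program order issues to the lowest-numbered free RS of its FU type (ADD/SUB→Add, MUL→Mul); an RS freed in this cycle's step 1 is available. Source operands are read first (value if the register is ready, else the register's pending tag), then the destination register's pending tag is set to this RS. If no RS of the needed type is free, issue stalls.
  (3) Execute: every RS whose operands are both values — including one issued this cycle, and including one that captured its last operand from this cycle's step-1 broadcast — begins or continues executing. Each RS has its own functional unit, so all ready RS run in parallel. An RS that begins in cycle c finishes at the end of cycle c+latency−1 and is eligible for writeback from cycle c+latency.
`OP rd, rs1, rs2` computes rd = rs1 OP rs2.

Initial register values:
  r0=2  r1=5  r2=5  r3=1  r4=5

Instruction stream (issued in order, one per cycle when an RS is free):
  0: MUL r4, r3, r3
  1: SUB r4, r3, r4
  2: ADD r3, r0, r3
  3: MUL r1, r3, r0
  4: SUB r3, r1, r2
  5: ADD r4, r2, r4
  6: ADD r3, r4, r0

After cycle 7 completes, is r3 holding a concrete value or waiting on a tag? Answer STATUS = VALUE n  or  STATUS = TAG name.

c1: issue MUL r4<-Mul1 | r0:2,r1:5,r2:5,r3:1,r4:Mul1
c2: issue SUB r4<-Add1 | r0:2,r1:5,r2:5,r3:1,r4:Add1
c3: issue ADD r3<-Add2 | r0:2,r1:5,r2:5,r3:Add2,r4:Add1
c4: issue MUL r1<-Mul2 | r0:2,r1:Mul2,r2:5,r3:Add2,r4:Add1
c5: CDB Add2=3; issue SUB r3<-Add2 | r0:2,r1:Mul2,r2:5,r3:Add2,r4:Add1
c6: CDB Mul1=1; issue ADD r4<-Add3 | r0:2,r1:Mul2,r2:5,r3:Add2,r4:Add3
c7: stall | r0:2,r1:Mul2,r2:5,r3:Add2,r4:Add3

STATUS = TAG Add2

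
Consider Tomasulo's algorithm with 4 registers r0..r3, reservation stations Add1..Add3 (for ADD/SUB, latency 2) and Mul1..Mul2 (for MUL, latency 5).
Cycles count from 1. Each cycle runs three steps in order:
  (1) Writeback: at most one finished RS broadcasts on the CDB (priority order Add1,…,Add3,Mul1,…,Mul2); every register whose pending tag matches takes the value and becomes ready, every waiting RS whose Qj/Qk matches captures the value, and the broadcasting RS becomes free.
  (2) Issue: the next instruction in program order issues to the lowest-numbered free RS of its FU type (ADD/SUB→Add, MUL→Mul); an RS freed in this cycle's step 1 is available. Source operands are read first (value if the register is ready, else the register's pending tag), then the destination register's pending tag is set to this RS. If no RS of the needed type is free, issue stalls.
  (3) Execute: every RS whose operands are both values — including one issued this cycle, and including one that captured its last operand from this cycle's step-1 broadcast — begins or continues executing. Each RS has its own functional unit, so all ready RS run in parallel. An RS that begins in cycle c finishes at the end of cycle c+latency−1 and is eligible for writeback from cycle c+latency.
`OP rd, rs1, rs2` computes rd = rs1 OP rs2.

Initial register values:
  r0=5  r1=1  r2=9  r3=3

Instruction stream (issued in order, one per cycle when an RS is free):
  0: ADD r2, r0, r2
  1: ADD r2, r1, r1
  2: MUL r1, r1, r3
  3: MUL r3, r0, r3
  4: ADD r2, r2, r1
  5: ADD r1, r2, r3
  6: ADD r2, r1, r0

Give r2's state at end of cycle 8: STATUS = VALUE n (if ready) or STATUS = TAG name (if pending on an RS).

cycle 1: issue ADD r2<-Add1 // r0:5,r1:1,r2:Add1,r3:3
cycle 2: issue ADD r2<-Add2 // r0:5,r1:1,r2:Add2,r3:3
cycle 3: CDB Add1=14; issue MUL r1<-Mul1 // r0:5,r1:Mul1,r2:Add2,r3:3
cycle 4: CDB Add2=2; issue MUL r3<-Mul2 // r0:5,r1:Mul1,r2:2,r3:Mul2
cycle 5: issue ADD r2<-Add1 // r0:5,r1:Mul1,r2:Add1,r3:Mul2
cycle 6: issue ADD r1<-Add2 // r0:5,r1:Add2,r2:Add1,r3:Mul2
cycle 7: issue ADD r2<-Add3 // r0:5,r1:Add2,r2:Add3,r3:Mul2
cycle 8: CDB Mul1=3 // r0:5,r1:Add2,r2:Add3,r3:Mul2

STATUS = TAG Add3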